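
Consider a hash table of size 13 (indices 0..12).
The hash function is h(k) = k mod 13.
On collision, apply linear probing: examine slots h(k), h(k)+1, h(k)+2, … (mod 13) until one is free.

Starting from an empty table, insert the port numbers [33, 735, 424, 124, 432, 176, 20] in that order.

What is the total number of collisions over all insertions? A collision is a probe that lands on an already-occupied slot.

Insert 33: h=7, slot 7 empty => index 7.
Insert 735: h=7, slot 7 occupied => index 8.
Insert 424: h=8, slot 8 occupied => index 9.
Insert 124: h=7, slots 7,8,9 occupied => index 10.
Insert 432: h=3, slot 3 empty => index 3.
Insert 176: h=7, slots 7,8,9,10 occupied => index 11.
Insert 20: h=7, slots 7,8,9,10,11 occupied => index 12.
Table: [., ., ., 432, ., ., ., 33, 735, 424, 124, 176, 20]

14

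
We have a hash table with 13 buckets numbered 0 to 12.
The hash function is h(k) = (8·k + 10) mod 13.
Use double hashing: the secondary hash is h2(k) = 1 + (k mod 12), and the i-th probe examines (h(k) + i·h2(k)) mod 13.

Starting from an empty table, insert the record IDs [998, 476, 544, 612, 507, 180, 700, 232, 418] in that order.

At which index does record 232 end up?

Insert 998: h=12, slot 12 empty => index 12.
Insert 476: h=9, slot 9 empty => index 9.
Insert 544: h=7, slot 7 empty => index 7.
Insert 612: h=5, slot 5 empty => index 5.
Insert 507: h=10, slot 10 empty => index 10.
Insert 180: h=7, h2=1, slot 7 occupied => index 8.
Insert 700: h=7, h2=5, slots 7,12 occupied => index 4.
Insert 232: h=7, h2=5, slots 7,12,4,9 occupied => index 1.
Insert 418: h=0, slot 0 empty => index 0.
Table: [418, 232, ., ., 700, 612, ., 544, 180, 476, 507, ., 998]

1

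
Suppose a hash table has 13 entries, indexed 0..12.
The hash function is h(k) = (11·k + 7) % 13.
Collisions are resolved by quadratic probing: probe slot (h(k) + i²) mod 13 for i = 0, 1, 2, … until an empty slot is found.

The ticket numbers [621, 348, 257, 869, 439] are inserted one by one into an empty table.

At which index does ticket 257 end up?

4

621: h=0 → slot 0
348: h=0, probe 0,1 → slot 1
257: h=0, probe 0,1,4 → slot 4
869: h=11 → slot 11
439: h=0, probe 0,1,4,9 → slot 9
Table: [621, 348, -, -, 257, -, -, -, -, 439, -, 869, -]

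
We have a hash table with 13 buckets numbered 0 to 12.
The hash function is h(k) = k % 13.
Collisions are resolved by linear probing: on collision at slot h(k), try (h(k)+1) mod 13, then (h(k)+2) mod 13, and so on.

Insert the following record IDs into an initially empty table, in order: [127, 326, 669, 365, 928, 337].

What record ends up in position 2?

Insert 127: h=10, slot 10 empty -> index 10.
Insert 326: h=1, slot 1 empty -> index 1.
Insert 669: h=6, slot 6 empty -> index 6.
Insert 365: h=1, slot 1 occupied -> index 2.
Insert 928: h=5, slot 5 empty -> index 5.
Insert 337: h=12, slot 12 empty -> index 12.
Table: [-, 326, 365, -, -, 928, 669, -, -, -, 127, -, 337]

365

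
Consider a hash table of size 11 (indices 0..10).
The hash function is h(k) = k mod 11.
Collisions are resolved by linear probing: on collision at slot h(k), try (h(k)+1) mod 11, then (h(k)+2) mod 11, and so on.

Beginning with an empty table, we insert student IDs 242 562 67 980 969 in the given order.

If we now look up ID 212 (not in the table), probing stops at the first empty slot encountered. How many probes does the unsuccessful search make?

242 hashes to 0; slot 0 is free → place at 0.
562 hashes to 1; slot 1 is free → place at 1.
67 hashes to 1; 1 taken → place at 2.
980 hashes to 1; 1,2 taken → place at 3.
969 hashes to 1; 1,2,3 taken → place at 4.
Table: [242, 562, 67, 980, 969, ∅, ∅, ∅, ∅, ∅, ∅]
Lookup 212: h=3, probe 3,4,5 → slot 5 empty, not found.

3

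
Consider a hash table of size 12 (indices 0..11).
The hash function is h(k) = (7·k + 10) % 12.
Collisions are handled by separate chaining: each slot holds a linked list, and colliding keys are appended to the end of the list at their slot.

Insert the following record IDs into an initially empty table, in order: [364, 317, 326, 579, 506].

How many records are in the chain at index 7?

1

364 → bucket 2
317 → bucket 9
326 → bucket 0
579 → bucket 7
506 → bucket 0 (collision)
Final buckets:
0: 326 -> 506
1: _
2: 364
3: _
4: _
5: _
6: _
7: 579
8: _
9: 317
10: _
11: _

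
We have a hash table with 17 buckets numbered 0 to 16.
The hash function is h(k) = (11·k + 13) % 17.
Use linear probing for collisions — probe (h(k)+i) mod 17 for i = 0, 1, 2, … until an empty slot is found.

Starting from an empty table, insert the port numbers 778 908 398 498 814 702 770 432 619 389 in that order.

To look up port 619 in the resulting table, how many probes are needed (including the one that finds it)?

778 hashes to 3; slot 3 is free → place at 3.
908 hashes to 5; slot 5 is free → place at 5.
398 hashes to 5; 5 taken → place at 6.
498 hashes to 0; slot 0 is free → place at 0.
814 hashes to 8; slot 8 is free → place at 8.
702 hashes to 0; 0 taken → place at 1.
770 hashes to 0; 0,1 taken → place at 2.
432 hashes to 5; 5,6 taken → place at 7.
619 hashes to 5; 5,6,7,8 taken → place at 9.
389 hashes to 8; 8,9 taken → place at 10.
Table: [498, 702, 770, 778, -, 908, 398, 432, 814, 619, 389, -, -, -, -, -, -]
Lookup 619: h=5, probe 5,6,7,8,9 → found at 9.

5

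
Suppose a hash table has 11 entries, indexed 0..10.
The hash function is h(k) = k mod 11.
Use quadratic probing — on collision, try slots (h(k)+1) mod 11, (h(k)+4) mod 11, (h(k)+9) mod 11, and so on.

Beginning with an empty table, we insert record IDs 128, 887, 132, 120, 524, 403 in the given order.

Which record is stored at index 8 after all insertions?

887

128: h=7 → slot 7
887: h=7, probe 7,8 → slot 8
132: h=0 → slot 0
120: h=10 → slot 10
524: h=7, probe 7,8,0,5 → slot 5
403: h=7, probe 7,8,0,5,1 → slot 1
Table: [132, 403, ∅, ∅, ∅, 524, ∅, 128, 887, ∅, 120]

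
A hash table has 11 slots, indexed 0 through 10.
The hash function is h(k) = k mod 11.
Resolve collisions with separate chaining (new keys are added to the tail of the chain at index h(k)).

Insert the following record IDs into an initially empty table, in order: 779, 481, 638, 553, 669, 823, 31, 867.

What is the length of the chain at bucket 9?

779 → bucket 9
481 → bucket 8
638 → bucket 0
553 → bucket 3
669 → bucket 9 (collision)
823 → bucket 9 (collision)
31 → bucket 9 (collision)
867 → bucket 9 (collision)
Final buckets:
0: 638
1: -
2: -
3: 553
4: -
5: -
6: -
7: -
8: 481
9: 779 -> 669 -> 823 -> 31 -> 867
10: -

5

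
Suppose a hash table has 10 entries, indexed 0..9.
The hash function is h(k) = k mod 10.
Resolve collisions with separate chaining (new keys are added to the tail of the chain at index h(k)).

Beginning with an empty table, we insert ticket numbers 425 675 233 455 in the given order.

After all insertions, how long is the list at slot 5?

3

Insert 425: h=5, bucket 5 empty → new chain.
Insert 675: h=5, bucket 5 nonempty → append to chain.
Insert 233: h=3, bucket 3 empty → new chain.
Insert 455: h=5, bucket 5 nonempty → append to chain.
Final buckets:
0: -
1: -
2: -
3: 233
4: -
5: 425 -> 675 -> 455
6: -
7: -
8: -
9: -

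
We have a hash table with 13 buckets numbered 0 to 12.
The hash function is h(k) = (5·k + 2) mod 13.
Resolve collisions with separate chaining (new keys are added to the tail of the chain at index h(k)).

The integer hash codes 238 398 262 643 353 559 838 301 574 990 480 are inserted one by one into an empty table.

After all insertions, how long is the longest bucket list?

5

Insert 238: h=9, bucket 9 empty → new chain.
Insert 398: h=3, bucket 3 empty → new chain.
Insert 262: h=12, bucket 12 empty → new chain.
Insert 643: h=6, bucket 6 empty → new chain.
Insert 353: h=12, bucket 12 nonempty → append to chain.
Insert 559: h=2, bucket 2 empty → new chain.
Insert 838: h=6, bucket 6 nonempty → append to chain.
Insert 301: h=12, bucket 12 nonempty → append to chain.
Insert 574: h=12, bucket 12 nonempty → append to chain.
Insert 990: h=12, bucket 12 nonempty → append to chain.
Insert 480: h=10, bucket 10 empty → new chain.
Final buckets:
0: .
1: .
2: 559
3: 398
4: .
5: .
6: 643 -> 838
7: .
8: .
9: 238
10: 480
11: .
12: 262 -> 353 -> 301 -> 574 -> 990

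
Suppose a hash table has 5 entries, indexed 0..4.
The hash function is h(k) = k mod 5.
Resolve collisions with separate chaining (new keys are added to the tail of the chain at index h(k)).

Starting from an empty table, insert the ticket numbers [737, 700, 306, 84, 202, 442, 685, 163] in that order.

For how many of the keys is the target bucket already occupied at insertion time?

3

737 -> bucket 2
700 -> bucket 0
306 -> bucket 1
84 -> bucket 4
202 -> bucket 2 (collision)
442 -> bucket 2 (collision)
685 -> bucket 0 (collision)
163 -> bucket 3
Final buckets:
0: 700 -> 685
1: 306
2: 737 -> 202 -> 442
3: 163
4: 84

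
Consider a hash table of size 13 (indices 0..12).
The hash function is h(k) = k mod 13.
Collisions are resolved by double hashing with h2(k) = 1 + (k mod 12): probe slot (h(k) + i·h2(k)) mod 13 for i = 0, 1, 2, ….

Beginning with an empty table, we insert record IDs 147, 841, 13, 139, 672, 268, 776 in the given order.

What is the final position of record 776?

147 hashes to 4; slot 4 is free → place at 4.
841 hashes to 9; slot 9 is free → place at 9.
13 hashes to 0; slot 0 is free → place at 0.
139 hashes to 9, h2=8; 9,4 taken → place at 12.
672 hashes to 9, h2=1; 9 taken → place at 10.
268 hashes to 8; slot 8 is free → place at 8.
776 hashes to 9, h2=9; 9 taken → place at 5.
Table: [13, -, -, -, 147, 776, -, -, 268, 841, 672, -, 139]

5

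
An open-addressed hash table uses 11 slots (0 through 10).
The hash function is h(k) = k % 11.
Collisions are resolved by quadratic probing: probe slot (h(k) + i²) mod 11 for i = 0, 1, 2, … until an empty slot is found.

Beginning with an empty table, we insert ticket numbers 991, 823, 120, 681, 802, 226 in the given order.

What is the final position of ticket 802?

3

991: h=1 → slot 1
823: h=9 → slot 9
120: h=10 → slot 10
681: h=10, probe 10,0 → slot 0
802: h=10, probe 10,0,3 → slot 3
226: h=6 → slot 6
Table: [681, 991, —, 802, —, —, 226, —, —, 823, 120]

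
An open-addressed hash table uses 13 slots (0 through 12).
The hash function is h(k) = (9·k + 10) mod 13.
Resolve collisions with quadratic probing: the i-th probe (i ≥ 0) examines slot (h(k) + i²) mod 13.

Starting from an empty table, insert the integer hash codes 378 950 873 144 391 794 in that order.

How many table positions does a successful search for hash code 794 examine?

6

378: h=6 -> slot 6
950: h=6, probe 6,7 -> slot 7
873: h=2 -> slot 2
144: h=6, probe 6,7,10 -> slot 10
391: h=6, probe 6,7,10,2,9 -> slot 9
794: h=6, probe 6,7,10,2,9,5 -> slot 5
Table: [—, —, 873, —, —, 794, 378, 950, —, 391, 144, —, —]
Lookup 794: h=6, probe 6,7,10,2,9,5 → found at 5.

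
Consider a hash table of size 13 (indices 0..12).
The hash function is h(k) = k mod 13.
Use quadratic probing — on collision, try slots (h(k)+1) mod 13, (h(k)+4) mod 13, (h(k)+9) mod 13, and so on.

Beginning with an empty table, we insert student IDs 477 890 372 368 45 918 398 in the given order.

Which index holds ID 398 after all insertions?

477: h=9 → slot 9
890: h=6 → slot 6
372: h=8 → slot 8
368: h=4 → slot 4
45: h=6, probe 6,7 → slot 7
918: h=8, probe 8,9,12 → slot 12
398: h=8, probe 8,9,12,4,11 → slot 11
Table: [., ., ., ., 368, ., 890, 45, 372, 477, ., 398, 918]

11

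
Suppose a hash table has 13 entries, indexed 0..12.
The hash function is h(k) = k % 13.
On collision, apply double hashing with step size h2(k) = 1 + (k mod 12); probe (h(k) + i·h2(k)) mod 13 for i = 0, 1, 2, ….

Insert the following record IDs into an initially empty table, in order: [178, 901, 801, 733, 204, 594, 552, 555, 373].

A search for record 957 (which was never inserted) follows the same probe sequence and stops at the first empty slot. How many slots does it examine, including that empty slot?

3

Insert 178: h=9, slot 9 empty → index 9.
Insert 901: h=4, slot 4 empty → index 4.
Insert 801: h=8, slot 8 empty → index 8.
Insert 733: h=5, slot 5 empty → index 5.
Insert 204: h=9, h2=1, slot 9 occupied → index 10.
Insert 594: h=9, h2=7, slot 9 occupied → index 3.
Insert 552: h=6, slot 6 empty → index 6.
Insert 555: h=9, h2=4, slot 9 occupied → index 0.
Insert 373: h=9, h2=2, slot 9 occupied → index 11.
Table: [555, —, —, 594, 901, 733, 552, —, 801, 178, 204, 373, —]
Lookup 957: h=8, h2=10, probe 8,5,2 → slot 2 empty, not found.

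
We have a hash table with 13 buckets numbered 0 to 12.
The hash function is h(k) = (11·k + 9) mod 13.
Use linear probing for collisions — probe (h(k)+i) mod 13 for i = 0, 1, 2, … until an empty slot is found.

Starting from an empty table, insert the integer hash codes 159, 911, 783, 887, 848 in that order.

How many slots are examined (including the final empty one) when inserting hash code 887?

3

Insert 159: h=3, slot 3 empty → index 3.
Insert 911: h=7, slot 7 empty → index 7.
Insert 783: h=3, slot 3 occupied → index 4.
Insert 887: h=3, slots 3,4 occupied → index 5.
Insert 848: h=3, slots 3,4,5 occupied → index 6.
Table: [-, -, -, 159, 783, 887, 848, 911, -, -, -, -, -]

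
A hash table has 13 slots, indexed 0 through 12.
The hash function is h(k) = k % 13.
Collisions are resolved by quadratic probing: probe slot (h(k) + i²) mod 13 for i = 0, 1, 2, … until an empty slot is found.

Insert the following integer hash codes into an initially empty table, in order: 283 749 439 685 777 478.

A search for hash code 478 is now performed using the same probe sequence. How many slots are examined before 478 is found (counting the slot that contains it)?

283: h=10 => slot 10
749: h=8 => slot 8
439: h=10, probe 10,11 => slot 11
685: h=9 => slot 9
777: h=10, probe 10,11,1 => slot 1
478: h=10, probe 10,11,1,6 => slot 6
Table: [—, 777, —, —, —, —, 478, —, 749, 685, 283, 439, —]
Lookup 478: h=10, probe 10,11,1,6 → found at 6.

4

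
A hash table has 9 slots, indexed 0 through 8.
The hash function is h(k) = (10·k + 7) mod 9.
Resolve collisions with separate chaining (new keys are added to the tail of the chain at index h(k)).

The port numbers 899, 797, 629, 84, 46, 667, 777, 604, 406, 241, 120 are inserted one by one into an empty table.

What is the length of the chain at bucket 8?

4

Insert 899: h=6, bucket 6 empty -> new chain.
Insert 797: h=3, bucket 3 empty -> new chain.
Insert 629: h=6, bucket 6 nonempty -> append to chain.
Insert 84: h=1, bucket 1 empty -> new chain.
Insert 46: h=8, bucket 8 empty -> new chain.
Insert 667: h=8, bucket 8 nonempty -> append to chain.
Insert 777: h=1, bucket 1 nonempty -> append to chain.
Insert 604: h=8, bucket 8 nonempty -> append to chain.
Insert 406: h=8, bucket 8 nonempty -> append to chain.
Insert 241: h=5, bucket 5 empty -> new chain.
Insert 120: h=1, bucket 1 nonempty -> append to chain.
Final buckets:
0: —
1: 84 -> 777 -> 120
2: —
3: 797
4: —
5: 241
6: 899 -> 629
7: —
8: 46 -> 667 -> 604 -> 406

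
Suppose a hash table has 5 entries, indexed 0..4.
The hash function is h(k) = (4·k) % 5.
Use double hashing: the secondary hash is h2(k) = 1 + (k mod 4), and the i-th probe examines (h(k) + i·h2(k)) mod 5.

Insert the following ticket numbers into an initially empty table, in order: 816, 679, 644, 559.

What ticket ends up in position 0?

559

816 hashes to 4; slot 4 is free → place at 4.
679 hashes to 1; slot 1 is free → place at 1.
644 hashes to 1, h2=1; 1 taken → place at 2.
559 hashes to 1, h2=4; 1 taken → place at 0.
Table: [559, 679, 644, ., 816]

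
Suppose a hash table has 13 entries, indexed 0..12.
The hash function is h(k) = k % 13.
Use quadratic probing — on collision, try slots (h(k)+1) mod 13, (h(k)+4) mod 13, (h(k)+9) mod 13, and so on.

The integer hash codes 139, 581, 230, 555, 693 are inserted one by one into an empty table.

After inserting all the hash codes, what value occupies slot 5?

139 hashes to 9; slot 9 is free → place at 9.
581 hashes to 9; 9 taken → place at 10.
230 hashes to 9; 9,10 taken → place at 0.
555 hashes to 9; 9,10,0 taken → place at 5.
693 hashes to 4; slot 4 is free → place at 4.
Table: [230, —, —, —, 693, 555, —, —, —, 139, 581, —, —]

555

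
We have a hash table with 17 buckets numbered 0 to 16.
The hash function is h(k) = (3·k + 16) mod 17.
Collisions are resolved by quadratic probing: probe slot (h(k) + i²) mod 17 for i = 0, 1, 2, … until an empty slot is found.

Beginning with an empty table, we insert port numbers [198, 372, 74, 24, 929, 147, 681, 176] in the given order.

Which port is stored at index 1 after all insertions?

176

198: h=15 → slot 15
372: h=10 → slot 10
74: h=0 → slot 0
24: h=3 → slot 3
929: h=15, probe 15,16 → slot 16
147: h=15, probe 15,16,2 → slot 2
681: h=2, probe 2,3,6 → slot 6
176: h=0, probe 0,1 → slot 1
Table: [74, 176, 147, 24, —, —, 681, —, —, —, 372, —, —, —, —, 198, 929]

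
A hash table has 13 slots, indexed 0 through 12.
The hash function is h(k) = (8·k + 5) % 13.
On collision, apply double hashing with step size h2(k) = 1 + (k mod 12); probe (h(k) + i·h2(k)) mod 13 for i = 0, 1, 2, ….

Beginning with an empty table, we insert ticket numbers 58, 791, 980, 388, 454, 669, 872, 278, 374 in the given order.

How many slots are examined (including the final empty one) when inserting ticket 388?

Insert 58: h=1, slot 1 empty → index 1.
Insert 791: h=2, slot 2 empty → index 2.
Insert 980: h=6, slot 6 empty → index 6.
Insert 388: h=2, h2=5, slot 2 occupied → index 7.
Insert 454: h=10, slot 10 empty → index 10.
Insert 669: h=1, h2=10, slot 1 occupied → index 11.
Insert 872: h=0, slot 0 empty → index 0.
Insert 278: h=6, h2=3, slot 6 occupied → index 9.
Insert 374: h=7, h2=3, slots 7,10,0 occupied → index 3.
Table: [872, 58, 791, 374, -, -, 980, 388, -, 278, 454, 669, -]

2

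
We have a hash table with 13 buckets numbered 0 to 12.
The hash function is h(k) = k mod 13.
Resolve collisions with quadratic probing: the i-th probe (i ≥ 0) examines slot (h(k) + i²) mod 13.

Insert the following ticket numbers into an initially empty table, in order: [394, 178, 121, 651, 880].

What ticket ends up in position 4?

Insert 394: h=4, slot 4 empty => index 4.
Insert 178: h=9, slot 9 empty => index 9.
Insert 121: h=4, slot 4 occupied => index 5.
Insert 651: h=1, slot 1 empty => index 1.
Insert 880: h=9, slot 9 occupied => index 10.
Table: [-, 651, -, -, 394, 121, -, -, -, 178, 880, -, -]

394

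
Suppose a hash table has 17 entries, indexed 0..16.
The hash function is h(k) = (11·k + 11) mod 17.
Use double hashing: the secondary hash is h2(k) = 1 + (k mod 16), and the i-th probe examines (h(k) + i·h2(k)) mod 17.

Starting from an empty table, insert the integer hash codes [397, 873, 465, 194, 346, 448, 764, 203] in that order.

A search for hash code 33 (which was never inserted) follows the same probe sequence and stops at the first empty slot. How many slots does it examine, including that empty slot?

3

397: h=9 -> slot 9
873: h=9, h2=10, probe 9,2 -> slot 2
465: h=9, h2=2, probe 9,11 -> slot 11
194: h=3 -> slot 3
346: h=9, h2=11, probe 9,3,14 -> slot 14
448: h=9, h2=1, probe 9,10 -> slot 10
764: h=0 -> slot 0
203: h=0, h2=12, probe 0,12 -> slot 12
Table: [764, ∅, 873, 194, ∅, ∅, ∅, ∅, ∅, 397, 448, 465, 203, ∅, 346, ∅, ∅]
Lookup 33: h=0, h2=2, probe 0,2,4 → slot 4 empty, not found.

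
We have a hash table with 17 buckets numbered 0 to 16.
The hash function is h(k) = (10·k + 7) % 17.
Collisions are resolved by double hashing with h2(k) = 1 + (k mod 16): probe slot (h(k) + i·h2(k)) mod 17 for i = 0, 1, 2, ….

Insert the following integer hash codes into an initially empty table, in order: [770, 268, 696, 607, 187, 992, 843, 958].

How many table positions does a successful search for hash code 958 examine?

3

770 hashes to 6; slot 6 is free → place at 6.
268 hashes to 1; slot 1 is free → place at 1.
696 hashes to 14; slot 14 is free → place at 14.
607 hashes to 8; slot 8 is free → place at 8.
187 hashes to 7; slot 7 is free → place at 7.
992 hashes to 16; slot 16 is free → place at 16.
843 hashes to 5; slot 5 is free → place at 5.
958 hashes to 16, h2=15; 16,14 taken → place at 12.
Table: [—, 268, —, —, —, 843, 770, 187, 607, —, —, —, 958, —, 696, —, 992]
Lookup 958: h=16, h2=15, probe 16,14,12 → found at 12.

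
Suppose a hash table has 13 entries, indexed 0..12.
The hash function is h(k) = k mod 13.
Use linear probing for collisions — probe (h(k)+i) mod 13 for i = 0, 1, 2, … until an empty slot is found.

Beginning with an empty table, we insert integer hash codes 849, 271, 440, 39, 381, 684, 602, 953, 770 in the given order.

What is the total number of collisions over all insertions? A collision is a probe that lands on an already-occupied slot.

849 hashes to 4; slot 4 is free => place at 4.
271 hashes to 11; slot 11 is free => place at 11.
440 hashes to 11; 11 taken => place at 12.
39 hashes to 0; slot 0 is free => place at 0.
381 hashes to 4; 4 taken => place at 5.
684 hashes to 8; slot 8 is free => place at 8.
602 hashes to 4; 4,5 taken => place at 6.
953 hashes to 4; 4,5,6 taken => place at 7.
770 hashes to 3; slot 3 is free => place at 3.
Table: [39, —, —, 770, 849, 381, 602, 953, 684, —, —, 271, 440]

7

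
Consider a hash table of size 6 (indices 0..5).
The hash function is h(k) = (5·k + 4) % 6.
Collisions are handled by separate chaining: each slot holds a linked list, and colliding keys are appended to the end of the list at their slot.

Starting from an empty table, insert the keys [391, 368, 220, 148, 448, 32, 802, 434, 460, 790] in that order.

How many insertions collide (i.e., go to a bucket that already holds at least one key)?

391 → bucket 3
368 → bucket 2
220 → bucket 0
148 → bucket 0 (collision)
448 → bucket 0 (collision)
32 → bucket 2 (collision)
802 → bucket 0 (collision)
434 → bucket 2 (collision)
460 → bucket 0 (collision)
790 → bucket 0 (collision)
Final buckets:
0: 220 -> 148 -> 448 -> 802 -> 460 -> 790
1: .
2: 368 -> 32 -> 434
3: 391
4: .
5: .

7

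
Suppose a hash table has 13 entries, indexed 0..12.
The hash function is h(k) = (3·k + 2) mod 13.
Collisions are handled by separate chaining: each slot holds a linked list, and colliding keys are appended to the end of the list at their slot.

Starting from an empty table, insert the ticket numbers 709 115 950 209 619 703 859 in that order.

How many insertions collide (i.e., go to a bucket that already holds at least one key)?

709 → bucket 10
115 → bucket 9
950 → bucket 5
209 → bucket 5 (collision)
619 → bucket 0
703 → bucket 5 (collision)
859 → bucket 5 (collision)
Final buckets:
0: 619
1: —
2: —
3: —
4: —
5: 950 -> 209 -> 703 -> 859
6: —
7: —
8: —
9: 115
10: 709
11: —
12: —

3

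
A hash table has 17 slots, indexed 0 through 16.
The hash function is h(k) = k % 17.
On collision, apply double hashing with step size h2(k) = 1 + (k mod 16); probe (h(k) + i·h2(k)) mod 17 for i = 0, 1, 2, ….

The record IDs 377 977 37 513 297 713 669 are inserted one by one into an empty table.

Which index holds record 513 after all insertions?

5

377 hashes to 3; slot 3 is free -> place at 3.
977 hashes to 8; slot 8 is free -> place at 8.
37 hashes to 3, h2=6; 3 taken -> place at 9.
513 hashes to 3, h2=2; 3 taken -> place at 5.
297 hashes to 8, h2=10; 8 taken -> place at 1.
713 hashes to 16; slot 16 is free -> place at 16.
669 hashes to 6; slot 6 is free -> place at 6.
Table: [—, 297, —, 377, —, 513, 669, —, 977, 37, —, —, —, —, —, —, 713]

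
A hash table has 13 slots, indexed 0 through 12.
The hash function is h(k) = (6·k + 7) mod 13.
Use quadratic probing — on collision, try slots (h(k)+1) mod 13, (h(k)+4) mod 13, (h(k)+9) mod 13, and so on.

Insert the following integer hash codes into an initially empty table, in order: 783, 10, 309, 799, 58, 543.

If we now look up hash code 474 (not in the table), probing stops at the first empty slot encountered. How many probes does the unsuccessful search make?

783: h=12 -> slot 12
10: h=2 -> slot 2
309: h=2, probe 2,3 -> slot 3
799: h=4 -> slot 4
58: h=4, probe 4,5 -> slot 5
543: h=2, probe 2,3,6 -> slot 6
Table: [∅, ∅, 10, 309, 799, 58, 543, ∅, ∅, ∅, ∅, ∅, 783]
Lookup 474: h=4, probe 4,5,8 → slot 8 empty, not found.

3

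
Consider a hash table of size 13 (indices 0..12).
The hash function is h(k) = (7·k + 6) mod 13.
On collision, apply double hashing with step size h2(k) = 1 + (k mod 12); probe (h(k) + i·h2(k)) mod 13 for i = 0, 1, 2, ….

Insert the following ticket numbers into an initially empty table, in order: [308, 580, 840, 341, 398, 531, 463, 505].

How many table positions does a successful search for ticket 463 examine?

4

308: h=4 -> slot 4
580: h=10 -> slot 10
840: h=10, h2=1, probe 10,11 -> slot 11
341: h=1 -> slot 1
398: h=10, h2=3, probe 10,0 -> slot 0
531: h=5 -> slot 5
463: h=10, h2=8, probe 10,5,0,8 -> slot 8
505: h=5, h2=2, probe 5,7 -> slot 7
Table: [398, 341, ∅, ∅, 308, 531, ∅, 505, 463, ∅, 580, 840, ∅]
Lookup 463: h=10, h2=8, probe 10,5,0,8 → found at 8.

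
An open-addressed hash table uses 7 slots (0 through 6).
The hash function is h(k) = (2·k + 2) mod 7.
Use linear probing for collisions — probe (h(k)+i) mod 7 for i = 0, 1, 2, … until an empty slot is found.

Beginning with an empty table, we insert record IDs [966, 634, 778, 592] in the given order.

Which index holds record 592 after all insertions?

966 hashes to 2; slot 2 is free -> place at 2.
634 hashes to 3; slot 3 is free -> place at 3.
778 hashes to 4; slot 4 is free -> place at 4.
592 hashes to 3; 3,4 taken -> place at 5.
Table: [_, _, 966, 634, 778, 592, _]

5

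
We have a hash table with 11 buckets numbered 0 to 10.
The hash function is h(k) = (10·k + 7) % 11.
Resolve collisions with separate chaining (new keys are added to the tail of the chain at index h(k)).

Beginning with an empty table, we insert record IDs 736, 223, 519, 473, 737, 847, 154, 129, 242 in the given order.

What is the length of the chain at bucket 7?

736 -> bucket 8
223 -> bucket 4
519 -> bucket 5
473 -> bucket 7
737 -> bucket 7 (collision)
847 -> bucket 7 (collision)
154 -> bucket 7 (collision)
129 -> bucket 10
242 -> bucket 7 (collision)
Final buckets:
0: _
1: _
2: _
3: _
4: 223
5: 519
6: _
7: 473 -> 737 -> 847 -> 154 -> 242
8: 736
9: _
10: 129

5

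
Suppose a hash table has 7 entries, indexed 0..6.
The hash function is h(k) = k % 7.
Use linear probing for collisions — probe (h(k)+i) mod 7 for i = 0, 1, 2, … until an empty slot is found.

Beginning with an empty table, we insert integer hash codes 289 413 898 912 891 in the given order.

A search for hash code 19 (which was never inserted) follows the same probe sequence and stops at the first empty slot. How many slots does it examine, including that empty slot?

2

Insert 289: h=2, slot 2 empty -> index 2.
Insert 413: h=0, slot 0 empty -> index 0.
Insert 898: h=2, slot 2 occupied -> index 3.
Insert 912: h=2, slots 2,3 occupied -> index 4.
Insert 891: h=2, slots 2,3,4 occupied -> index 5.
Table: [413, ., 289, 898, 912, 891, .]
Lookup 19: h=5, probe 5,6 → slot 6 empty, not found.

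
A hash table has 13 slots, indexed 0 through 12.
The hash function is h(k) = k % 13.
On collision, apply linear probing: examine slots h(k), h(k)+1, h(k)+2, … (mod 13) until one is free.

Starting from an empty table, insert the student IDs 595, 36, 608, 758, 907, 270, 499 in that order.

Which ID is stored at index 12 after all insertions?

Insert 595: h=10, slot 10 empty → index 10.
Insert 36: h=10, slot 10 occupied → index 11.
Insert 608: h=10, slots 10,11 occupied → index 12.
Insert 758: h=4, slot 4 empty → index 4.
Insert 907: h=10, slots 10,11,12 occupied → index 0.
Insert 270: h=10, slots 10,11,12,0 occupied → index 1.
Insert 499: h=5, slot 5 empty → index 5.
Table: [907, 270, _, _, 758, 499, _, _, _, _, 595, 36, 608]

608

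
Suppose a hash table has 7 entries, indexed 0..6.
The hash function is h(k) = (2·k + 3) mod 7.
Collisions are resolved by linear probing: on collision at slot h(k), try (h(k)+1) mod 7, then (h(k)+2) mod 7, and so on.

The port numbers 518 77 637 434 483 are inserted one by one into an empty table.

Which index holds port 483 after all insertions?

0

518: h=3 -> slot 3
77: h=3, probe 3,4 -> slot 4
637: h=3, probe 3,4,5 -> slot 5
434: h=3, probe 3,4,5,6 -> slot 6
483: h=3, probe 3,4,5,6,0 -> slot 0
Table: [483, —, —, 518, 77, 637, 434]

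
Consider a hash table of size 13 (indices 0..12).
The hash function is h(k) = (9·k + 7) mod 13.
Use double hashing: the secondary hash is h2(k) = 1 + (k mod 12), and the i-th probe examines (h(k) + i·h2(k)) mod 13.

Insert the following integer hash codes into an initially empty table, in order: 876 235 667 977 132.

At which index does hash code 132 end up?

876: h=0 -> slot 0
235: h=3 -> slot 3
667: h=4 -> slot 4
977: h=12 -> slot 12
132: h=12, h2=1, probe 12,0,1 -> slot 1
Table: [876, 132, ., 235, 667, ., ., ., ., ., ., ., 977]

1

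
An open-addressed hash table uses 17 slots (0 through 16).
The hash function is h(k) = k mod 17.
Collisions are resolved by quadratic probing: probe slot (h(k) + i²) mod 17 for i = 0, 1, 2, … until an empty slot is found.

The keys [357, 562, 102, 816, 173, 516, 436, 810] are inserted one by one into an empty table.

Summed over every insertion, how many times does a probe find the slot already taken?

Insert 357: h=0, slot 0 empty → index 0.
Insert 562: h=1, slot 1 empty → index 1.
Insert 102: h=0, slots 0,1 occupied → index 4.
Insert 816: h=0, slots 0,1,4 occupied → index 9.
Insert 173: h=3, slot 3 empty → index 3.
Insert 516: h=6, slot 6 empty → index 6.
Insert 436: h=11, slot 11 empty → index 11.
Insert 810: h=11, slot 11 occupied → index 12.
Table: [357, 562, ., 173, 102, ., 516, ., ., 816, ., 436, 810, ., ., ., .]

6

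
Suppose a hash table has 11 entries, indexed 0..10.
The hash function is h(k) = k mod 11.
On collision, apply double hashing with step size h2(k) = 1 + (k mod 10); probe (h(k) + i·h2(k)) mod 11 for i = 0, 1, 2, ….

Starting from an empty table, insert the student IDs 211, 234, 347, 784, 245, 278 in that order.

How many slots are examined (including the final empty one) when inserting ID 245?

2

Insert 211: h=2, slot 2 empty => index 2.
Insert 234: h=3, slot 3 empty => index 3.
Insert 347: h=6, slot 6 empty => index 6.
Insert 784: h=3, h2=5, slot 3 occupied => index 8.
Insert 245: h=3, h2=6, slot 3 occupied => index 9.
Insert 278: h=3, h2=9, slot 3 occupied => index 1.
Table: [., 278, 211, 234, ., ., 347, ., 784, 245, .]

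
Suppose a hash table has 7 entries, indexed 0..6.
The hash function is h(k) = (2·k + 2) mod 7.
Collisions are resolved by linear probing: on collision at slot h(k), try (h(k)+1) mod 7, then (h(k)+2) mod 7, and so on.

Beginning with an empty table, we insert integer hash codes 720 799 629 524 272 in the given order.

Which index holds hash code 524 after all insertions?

Insert 720: h=0, slot 0 empty → index 0.
Insert 799: h=4, slot 4 empty → index 4.
Insert 629: h=0, slot 0 occupied → index 1.
Insert 524: h=0, slots 0,1 occupied → index 2.
Insert 272: h=0, slots 0,1,2 occupied → index 3.
Table: [720, 629, 524, 272, 799, -, -]

2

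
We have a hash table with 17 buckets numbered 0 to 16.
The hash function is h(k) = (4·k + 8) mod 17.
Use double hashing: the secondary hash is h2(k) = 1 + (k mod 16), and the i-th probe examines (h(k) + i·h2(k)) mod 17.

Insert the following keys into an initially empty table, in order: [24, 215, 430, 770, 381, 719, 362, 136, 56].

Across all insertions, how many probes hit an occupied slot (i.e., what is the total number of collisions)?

5

Insert 24: h=2, slot 2 empty => index 2.
Insert 215: h=1, slot 1 empty => index 1.
Insert 430: h=11, slot 11 empty => index 11.
Insert 770: h=11, h2=3, slot 11 occupied => index 14.
Insert 381: h=2, h2=14, slot 2 occupied => index 16.
Insert 719: h=11, h2=16, slot 11 occupied => index 10.
Insert 362: h=11, h2=11, slot 11 occupied => index 5.
Insert 136: h=8, slot 8 empty => index 8.
Insert 56: h=11, h2=9, slot 11 occupied => index 3.
Table: [—, 215, 24, 56, —, 362, —, —, 136, —, 719, 430, —, —, 770, —, 381]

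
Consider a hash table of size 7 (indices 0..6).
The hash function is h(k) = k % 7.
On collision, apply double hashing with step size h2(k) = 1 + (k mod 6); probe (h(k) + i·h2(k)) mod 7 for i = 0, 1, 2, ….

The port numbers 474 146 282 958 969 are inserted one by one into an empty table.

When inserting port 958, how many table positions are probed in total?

474: h=5 => slot 5
146: h=6 => slot 6
282: h=2 => slot 2
958: h=6, h2=5, probe 6,4 => slot 4
969: h=3 => slot 3
Table: [∅, ∅, 282, 969, 958, 474, 146]

2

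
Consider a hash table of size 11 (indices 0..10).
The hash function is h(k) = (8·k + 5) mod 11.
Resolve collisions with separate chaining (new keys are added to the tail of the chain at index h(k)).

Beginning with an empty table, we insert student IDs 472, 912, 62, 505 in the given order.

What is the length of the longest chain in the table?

472 → bucket 8
912 → bucket 8 (collision)
62 → bucket 6
505 → bucket 8 (collision)
Final buckets:
0: _
1: _
2: _
3: _
4: _
5: _
6: 62
7: _
8: 472 -> 912 -> 505
9: _
10: _

3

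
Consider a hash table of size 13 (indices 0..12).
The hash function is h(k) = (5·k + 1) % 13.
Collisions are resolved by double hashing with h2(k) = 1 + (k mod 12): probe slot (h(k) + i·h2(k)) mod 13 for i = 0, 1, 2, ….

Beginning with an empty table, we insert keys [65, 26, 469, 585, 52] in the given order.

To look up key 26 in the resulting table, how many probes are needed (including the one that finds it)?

65: h=1 → slot 1
26: h=1, h2=3, probe 1,4 → slot 4
469: h=6 → slot 6
585: h=1, h2=10, probe 1,11 → slot 11
52: h=1, h2=5, probe 1,6,11,3 → slot 3
Table: [—, 65, —, 52, 26, —, 469, —, —, —, —, 585, —]
Lookup 26: h=1, h2=3, probe 1,4 → found at 4.

2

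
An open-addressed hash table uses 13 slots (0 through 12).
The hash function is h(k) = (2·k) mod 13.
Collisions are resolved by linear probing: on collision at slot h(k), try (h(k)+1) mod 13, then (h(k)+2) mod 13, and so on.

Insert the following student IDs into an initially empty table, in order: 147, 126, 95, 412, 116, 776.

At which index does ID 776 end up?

7

147 hashes to 8; slot 8 is free => place at 8.
126 hashes to 5; slot 5 is free => place at 5.
95 hashes to 8; 8 taken => place at 9.
412 hashes to 5; 5 taken => place at 6.
116 hashes to 11; slot 11 is free => place at 11.
776 hashes to 5; 5,6 taken => place at 7.
Table: [., ., ., ., ., 126, 412, 776, 147, 95, ., 116, .]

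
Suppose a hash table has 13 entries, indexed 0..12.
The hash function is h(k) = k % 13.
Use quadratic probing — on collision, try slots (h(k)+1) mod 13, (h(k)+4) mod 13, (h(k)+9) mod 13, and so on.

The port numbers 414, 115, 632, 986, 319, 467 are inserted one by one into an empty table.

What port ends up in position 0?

414: h=11 → slot 11
115: h=11, probe 11,12 → slot 12
632: h=8 → slot 8
986: h=11, probe 11,12,2 → slot 2
319: h=7 → slot 7
467: h=12, probe 12,0 → slot 0
Table: [467, ., 986, ., ., ., ., 319, 632, ., ., 414, 115]

467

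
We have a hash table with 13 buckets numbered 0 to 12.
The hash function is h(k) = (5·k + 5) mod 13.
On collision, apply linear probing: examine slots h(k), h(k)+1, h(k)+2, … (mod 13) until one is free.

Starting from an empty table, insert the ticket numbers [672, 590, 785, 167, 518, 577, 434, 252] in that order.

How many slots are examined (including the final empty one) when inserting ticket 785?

2

672 hashes to 11; slot 11 is free -> place at 11.
590 hashes to 4; slot 4 is free -> place at 4.
785 hashes to 4; 4 taken -> place at 5.
167 hashes to 8; slot 8 is free -> place at 8.
518 hashes to 8; 8 taken -> place at 9.
577 hashes to 4; 4,5 taken -> place at 6.
434 hashes to 4; 4,5,6 taken -> place at 7.
252 hashes to 4; 4,5,6,7,8,9 taken -> place at 10.
Table: [., ., ., ., 590, 785, 577, 434, 167, 518, 252, 672, .]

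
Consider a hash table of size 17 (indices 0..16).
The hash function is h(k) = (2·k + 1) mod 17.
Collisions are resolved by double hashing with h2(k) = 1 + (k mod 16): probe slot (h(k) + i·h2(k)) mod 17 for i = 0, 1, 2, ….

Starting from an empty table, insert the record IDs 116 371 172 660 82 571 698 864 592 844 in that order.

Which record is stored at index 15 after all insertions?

116 hashes to 12; slot 12 is free → place at 12.
371 hashes to 12, h2=4; 12 taken → place at 16.
172 hashes to 5; slot 5 is free → place at 5.
660 hashes to 12, h2=5; 12 taken → place at 0.
82 hashes to 12, h2=3; 12 taken → place at 15.
571 hashes to 4; slot 4 is free → place at 4.
698 hashes to 3; slot 3 is free → place at 3.
864 hashes to 12, h2=1; 12 taken → place at 13.
592 hashes to 12, h2=1; 12,13 taken → place at 14.
844 hashes to 6; slot 6 is free → place at 6.
Table: [660, -, -, 698, 571, 172, 844, -, -, -, -, -, 116, 864, 592, 82, 371]

82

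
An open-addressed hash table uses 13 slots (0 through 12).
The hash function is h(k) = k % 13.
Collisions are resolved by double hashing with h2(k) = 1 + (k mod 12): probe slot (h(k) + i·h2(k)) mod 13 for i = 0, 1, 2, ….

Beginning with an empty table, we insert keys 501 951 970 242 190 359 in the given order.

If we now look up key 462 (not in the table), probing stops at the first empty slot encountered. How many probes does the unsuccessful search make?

Insert 501: h=7, slot 7 empty => index 7.
Insert 951: h=2, slot 2 empty => index 2.
Insert 970: h=8, slot 8 empty => index 8.
Insert 242: h=8, h2=3, slot 8 occupied => index 11.
Insert 190: h=8, h2=11, slot 8 occupied => index 6.
Insert 359: h=8, h2=12, slots 8,7,6 occupied => index 5.
Table: [—, —, 951, —, —, 359, 190, 501, 970, —, —, 242, —]
Lookup 462: h=7, h2=7, probe 7,1 → slot 1 empty, not found.

2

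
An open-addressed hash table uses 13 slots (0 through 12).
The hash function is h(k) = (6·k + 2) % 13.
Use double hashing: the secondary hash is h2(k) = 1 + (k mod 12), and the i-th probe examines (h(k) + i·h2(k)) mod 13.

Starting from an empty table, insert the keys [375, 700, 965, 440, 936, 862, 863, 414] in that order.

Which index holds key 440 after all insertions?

375 hashes to 3; slot 3 is free -> place at 3.
700 hashes to 3, h2=5; 3 taken -> place at 8.
965 hashes to 7; slot 7 is free -> place at 7.
440 hashes to 3, h2=9; 3 taken -> place at 12.
936 hashes to 2; slot 2 is free -> place at 2.
862 hashes to 0; slot 0 is free -> place at 0.
863 hashes to 6; slot 6 is free -> place at 6.
414 hashes to 3, h2=7; 3 taken -> place at 10.
Table: [862, _, 936, 375, _, _, 863, 965, 700, _, 414, _, 440]

12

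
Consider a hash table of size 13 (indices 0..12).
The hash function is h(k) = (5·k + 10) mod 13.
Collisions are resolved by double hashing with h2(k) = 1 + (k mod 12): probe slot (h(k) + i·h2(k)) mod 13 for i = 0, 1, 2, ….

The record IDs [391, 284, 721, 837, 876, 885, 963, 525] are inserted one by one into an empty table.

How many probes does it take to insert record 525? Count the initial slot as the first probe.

3

Insert 391: h=2, slot 2 empty -> index 2.
Insert 284: h=0, slot 0 empty -> index 0.
Insert 721: h=1, slot 1 empty -> index 1.
Insert 837: h=9, slot 9 empty -> index 9.
Insert 876: h=9, h2=1, slot 9 occupied -> index 10.
Insert 885: h=2, h2=10, slot 2 occupied -> index 12.
Insert 963: h=2, h2=4, slot 2 occupied -> index 6.
Insert 525: h=9, h2=10, slots 9,6 occupied -> index 3.
Table: [284, 721, 391, 525, _, _, 963, _, _, 837, 876, _, 885]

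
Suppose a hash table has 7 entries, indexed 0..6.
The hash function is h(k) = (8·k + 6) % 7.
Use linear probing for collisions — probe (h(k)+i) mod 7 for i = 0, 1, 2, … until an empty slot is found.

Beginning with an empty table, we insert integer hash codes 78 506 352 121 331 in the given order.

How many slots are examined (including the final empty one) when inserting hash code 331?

78 hashes to 0; slot 0 is free => place at 0.
506 hashes to 1; slot 1 is free => place at 1.
352 hashes to 1; 1 taken => place at 2.
121 hashes to 1; 1,2 taken => place at 3.
331 hashes to 1; 1,2,3 taken => place at 4.
Table: [78, 506, 352, 121, 331, ., .]

4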